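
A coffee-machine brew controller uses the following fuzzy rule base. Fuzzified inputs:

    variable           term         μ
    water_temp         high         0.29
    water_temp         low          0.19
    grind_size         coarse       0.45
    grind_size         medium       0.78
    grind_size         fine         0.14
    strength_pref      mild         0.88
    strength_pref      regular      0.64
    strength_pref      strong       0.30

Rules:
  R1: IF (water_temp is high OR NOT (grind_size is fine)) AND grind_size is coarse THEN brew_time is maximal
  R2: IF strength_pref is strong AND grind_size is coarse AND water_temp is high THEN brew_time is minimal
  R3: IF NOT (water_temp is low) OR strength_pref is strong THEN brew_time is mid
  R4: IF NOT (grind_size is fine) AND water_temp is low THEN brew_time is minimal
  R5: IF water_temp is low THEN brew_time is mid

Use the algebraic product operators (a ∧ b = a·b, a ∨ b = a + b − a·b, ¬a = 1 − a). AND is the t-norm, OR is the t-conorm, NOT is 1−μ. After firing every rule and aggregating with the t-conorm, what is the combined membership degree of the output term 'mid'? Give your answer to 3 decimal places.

0.892

R1: (high=0.29 OR ¬fine=1−0.14=0.86) = 0.9006; AND[a·b] with coarse=0.45 → w = 0.4053
R2: strong=0.30, coarse=0.45, high=0.29; AND[a·b] → w = 0.0391
R3: ¬low=1−0.19=0.81, strong=0.30; OR[a + b − a·b] → w = 0.8670
R4: ¬fine=1−0.14=0.86, low=0.19; AND[a·b] → w = 0.1634
R5: low=0.19 → w = 0.1900
Rules with consequent 'mid': {R3, R5} → strengths 0.8670, 0.1900
Aggregate via t-conorm [a + b − a·b]: 0.8923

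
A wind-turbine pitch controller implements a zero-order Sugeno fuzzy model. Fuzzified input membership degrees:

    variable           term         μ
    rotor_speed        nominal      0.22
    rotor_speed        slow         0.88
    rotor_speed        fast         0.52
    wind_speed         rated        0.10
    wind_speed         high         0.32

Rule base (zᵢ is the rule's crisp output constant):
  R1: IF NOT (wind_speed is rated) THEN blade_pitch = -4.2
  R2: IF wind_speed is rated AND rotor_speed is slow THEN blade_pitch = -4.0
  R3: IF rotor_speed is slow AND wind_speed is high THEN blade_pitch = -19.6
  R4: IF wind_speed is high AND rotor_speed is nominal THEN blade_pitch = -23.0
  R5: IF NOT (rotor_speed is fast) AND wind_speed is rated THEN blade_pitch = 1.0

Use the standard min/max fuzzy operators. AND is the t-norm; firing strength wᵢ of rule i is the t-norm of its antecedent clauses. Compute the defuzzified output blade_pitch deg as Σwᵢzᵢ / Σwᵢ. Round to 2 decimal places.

R1 (z=-4.2): ¬rated=1−0.10=0.90 → w = 0.90
R2 (z=-4.0): rated=0.10, slow=0.88; AND[min(a, b)] → w = 0.10
R3 (z=-19.6): slow=0.88, high=0.32; AND[min(a, b)] → w = 0.32
R4 (z=-23.0): high=0.32, nominal=0.22; AND[min(a, b)] → w = 0.22
R5 (z=1.0): ¬fast=1−0.52=0.48, rated=0.10; AND[min(a, b)] → w = 0.10
Weighted average = (0.90·-4.2 + 0.10·-4.0 + 0.32·-19.6 + 0.22·-23.0 + 0.10·1.0) / (0.90 + 0.10 + 0.32 + 0.22 + 0.10)
  = -15.4120 / 1.6400 = -9.40

-9.40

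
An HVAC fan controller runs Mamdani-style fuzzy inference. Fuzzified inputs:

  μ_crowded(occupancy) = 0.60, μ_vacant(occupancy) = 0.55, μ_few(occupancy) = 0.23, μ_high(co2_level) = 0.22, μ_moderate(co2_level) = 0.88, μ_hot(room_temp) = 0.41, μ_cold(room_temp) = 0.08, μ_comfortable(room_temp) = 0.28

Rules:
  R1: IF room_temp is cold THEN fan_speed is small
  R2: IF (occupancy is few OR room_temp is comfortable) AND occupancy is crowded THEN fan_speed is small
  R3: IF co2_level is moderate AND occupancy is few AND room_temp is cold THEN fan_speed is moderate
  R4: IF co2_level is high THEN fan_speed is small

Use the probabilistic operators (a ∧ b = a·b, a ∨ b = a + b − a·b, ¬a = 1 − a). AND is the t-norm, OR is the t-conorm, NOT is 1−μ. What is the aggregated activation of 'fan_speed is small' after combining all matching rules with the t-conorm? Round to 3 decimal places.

R1: cold=0.08 → w = 0.0800
R2: (few=0.23 OR comfortable=0.28) = 0.4456; AND[a·b] with crowded=0.60 → w = 0.2674
R3: moderate=0.88, few=0.23, cold=0.08; AND[a·b] → w = 0.0162
R4: high=0.22 → w = 0.2200
Rules with consequent 'small': {R1, R2, R4} → strengths 0.0800, 0.2674, 0.2200
Aggregate via t-conorm [a + b − a·b]: 0.4743

0.474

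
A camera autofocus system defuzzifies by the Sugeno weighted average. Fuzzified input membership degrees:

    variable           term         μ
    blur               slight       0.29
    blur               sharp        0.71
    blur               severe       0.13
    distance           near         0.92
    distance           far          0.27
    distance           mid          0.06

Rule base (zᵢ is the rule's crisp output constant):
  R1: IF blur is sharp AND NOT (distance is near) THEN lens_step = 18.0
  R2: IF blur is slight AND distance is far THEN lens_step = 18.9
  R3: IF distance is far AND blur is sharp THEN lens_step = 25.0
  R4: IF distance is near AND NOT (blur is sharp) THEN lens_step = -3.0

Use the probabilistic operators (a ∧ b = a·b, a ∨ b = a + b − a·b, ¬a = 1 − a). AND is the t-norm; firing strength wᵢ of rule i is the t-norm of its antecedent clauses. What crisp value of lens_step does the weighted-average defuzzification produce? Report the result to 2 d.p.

10.94

R1 (z=18.0): sharp=0.71, ¬near=1−0.92=0.08; AND[a·b] → w = 0.0568
R2 (z=18.9): slight=0.29, far=0.27; AND[a·b] → w = 0.0783
R3 (z=25.0): far=0.27, sharp=0.71; AND[a·b] → w = 0.1917
R4 (z=-3.0): near=0.92, ¬sharp=1−0.71=0.29; AND[a·b] → w = 0.2668
Weighted average = (0.0568·18.0 + 0.0783·18.9 + 0.1917·25.0 + 0.2668·-3.0) / (0.0568 + 0.0783 + 0.1917 + 0.2668)
  = 6.4944 / 0.5936 = 10.94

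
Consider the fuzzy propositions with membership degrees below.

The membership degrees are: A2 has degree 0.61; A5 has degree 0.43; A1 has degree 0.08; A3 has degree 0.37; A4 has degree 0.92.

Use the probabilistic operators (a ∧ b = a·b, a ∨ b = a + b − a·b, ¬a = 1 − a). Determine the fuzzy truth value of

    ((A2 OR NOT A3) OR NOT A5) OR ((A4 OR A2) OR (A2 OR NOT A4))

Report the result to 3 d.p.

0.999

NOT A3 = 1 − 0.3700 = 0.6300
A2 OR NOT A3 = a + b − a·b on (0.6100, 0.6300) = 0.8557
NOT A5 = 1 − 0.4300 = 0.5700
(A2 OR NOT A3) OR NOT A5 = a + b − a·b on (0.8557, 0.5700) = 0.9380
A4 OR A2 = a + b − a·b on (0.9200, 0.6100) = 0.9688
NOT A4 = 1 − 0.9200 = 0.0800
A2 OR NOT A4 = a + b − a·b on (0.6100, 0.0800) = 0.6412
(A4 OR A2) OR (A2 OR NOT A4) = a + b − a·b on (0.9688, 0.6412) = 0.9888
((A2 OR NOT A3) OR NOT A5) OR ((A4 OR A2) OR (A2 OR NOT A4)) = a + b − a·b on (0.9380, 0.9888) = 0.9993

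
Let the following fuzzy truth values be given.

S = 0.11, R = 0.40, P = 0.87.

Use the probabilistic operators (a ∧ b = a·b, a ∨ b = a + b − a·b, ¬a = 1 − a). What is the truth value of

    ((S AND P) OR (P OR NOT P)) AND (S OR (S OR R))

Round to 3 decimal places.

0.471

S AND P = a·b on (0.1100, 0.8700) = 0.0957
NOT P = 1 − 0.8700 = 0.1300
P OR NOT P = a + b − a·b on (0.8700, 0.1300) = 0.8869
(S AND P) OR (P OR NOT P) = a + b − a·b on (0.0957, 0.8869) = 0.8977
S OR R = a + b − a·b on (0.1100, 0.4000) = 0.4660
S OR (S OR R) = a + b − a·b on (0.1100, 0.4660) = 0.5247
((S AND P) OR (P OR NOT P)) AND (S OR (S OR R)) = a·b on (0.8977, 0.5247) = 0.4711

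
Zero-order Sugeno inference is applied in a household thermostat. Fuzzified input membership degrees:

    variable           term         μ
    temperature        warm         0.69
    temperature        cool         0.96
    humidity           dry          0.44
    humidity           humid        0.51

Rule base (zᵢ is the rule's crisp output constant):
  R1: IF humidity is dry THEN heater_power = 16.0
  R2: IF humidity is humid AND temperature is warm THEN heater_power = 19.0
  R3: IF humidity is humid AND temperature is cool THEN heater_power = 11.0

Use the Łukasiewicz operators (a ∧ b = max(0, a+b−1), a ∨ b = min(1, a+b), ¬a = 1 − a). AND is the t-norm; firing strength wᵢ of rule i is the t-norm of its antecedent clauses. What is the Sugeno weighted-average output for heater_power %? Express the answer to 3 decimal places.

R1 (z=16.0): dry=0.44 → w = 0.44
R2 (z=19.0): humid=0.51, warm=0.69; AND[max(0, a+b−1)] → w = 0.20
R3 (z=11.0): humid=0.51, cool=0.96; AND[max(0, a+b−1)] → w = 0.47
Weighted average = (0.44·16.0 + 0.20·19.0 + 0.47·11.0) / (0.44 + 0.20 + 0.47)
  = 16.0100 / 1.1100 = 14.423

14.423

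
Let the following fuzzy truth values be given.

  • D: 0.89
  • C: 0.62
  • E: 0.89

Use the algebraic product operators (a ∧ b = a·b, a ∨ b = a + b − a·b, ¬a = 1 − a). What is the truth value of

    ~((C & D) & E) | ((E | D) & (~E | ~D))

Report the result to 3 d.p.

0.610

C & D = a·b on (0.6200, 0.8900) = 0.5518
(C & D) & E = a·b on (0.5518, 0.8900) = 0.4911
~((C & D) & E) = 1 − 0.4911 = 0.5089
E | D = a + b − a·b on (0.8900, 0.8900) = 0.9879
~E = 1 − 0.8900 = 0.1100
~D = 1 − 0.8900 = 0.1100
~E | ~D = a + b − a·b on (0.1100, 0.1100) = 0.2079
(E | D) & (~E | ~D) = a·b on (0.9879, 0.2079) = 0.2054
~((C & D) & E) | ((E | D) & (~E | ~D)) = a + b − a·b on (0.5089, 0.2054) = 0.6098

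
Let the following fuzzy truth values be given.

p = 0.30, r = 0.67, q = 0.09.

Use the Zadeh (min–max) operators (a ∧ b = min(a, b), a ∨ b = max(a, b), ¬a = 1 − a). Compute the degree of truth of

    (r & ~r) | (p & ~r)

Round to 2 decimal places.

0.33

~r = 1 − 0.67 = 0.33
r & ~r = min(a, b) on (0.67, 0.33) = 0.33
~r = 1 − 0.67 = 0.33
p & ~r = min(a, b) on (0.30, 0.33) = 0.30
(r & ~r) | (p & ~r) = max(a, b) on (0.33, 0.30) = 0.33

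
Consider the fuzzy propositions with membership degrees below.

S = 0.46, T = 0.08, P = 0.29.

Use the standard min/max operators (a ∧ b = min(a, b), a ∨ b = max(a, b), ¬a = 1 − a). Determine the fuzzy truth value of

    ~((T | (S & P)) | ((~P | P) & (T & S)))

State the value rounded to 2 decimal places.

S & P = min(a, b) on (0.46, 0.29) = 0.29
T | (S & P) = max(a, b) on (0.08, 0.29) = 0.29
~P = 1 − 0.29 = 0.71
~P | P = max(a, b) on (0.71, 0.29) = 0.71
T & S = min(a, b) on (0.08, 0.46) = 0.08
(~P | P) & (T & S) = min(a, b) on (0.71, 0.08) = 0.08
(T | (S & P)) | ((~P | P) & (T & S)) = max(a, b) on (0.29, 0.08) = 0.29
~((T | (S & P)) | ((~P | P) & (T & S))) = 1 − 0.29 = 0.71

0.71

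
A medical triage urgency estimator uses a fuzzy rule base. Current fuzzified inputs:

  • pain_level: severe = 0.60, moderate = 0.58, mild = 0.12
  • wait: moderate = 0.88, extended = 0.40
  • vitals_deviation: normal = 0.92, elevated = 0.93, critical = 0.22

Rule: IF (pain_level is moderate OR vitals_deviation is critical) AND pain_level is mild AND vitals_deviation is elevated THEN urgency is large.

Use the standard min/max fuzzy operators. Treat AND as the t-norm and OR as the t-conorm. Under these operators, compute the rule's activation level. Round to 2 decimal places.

firing strength: (moderate=0.58 OR critical=0.22) = 0.58; AND[min(a, b)] with mild=0.12, elevated=0.93 → w = 0.12

0.12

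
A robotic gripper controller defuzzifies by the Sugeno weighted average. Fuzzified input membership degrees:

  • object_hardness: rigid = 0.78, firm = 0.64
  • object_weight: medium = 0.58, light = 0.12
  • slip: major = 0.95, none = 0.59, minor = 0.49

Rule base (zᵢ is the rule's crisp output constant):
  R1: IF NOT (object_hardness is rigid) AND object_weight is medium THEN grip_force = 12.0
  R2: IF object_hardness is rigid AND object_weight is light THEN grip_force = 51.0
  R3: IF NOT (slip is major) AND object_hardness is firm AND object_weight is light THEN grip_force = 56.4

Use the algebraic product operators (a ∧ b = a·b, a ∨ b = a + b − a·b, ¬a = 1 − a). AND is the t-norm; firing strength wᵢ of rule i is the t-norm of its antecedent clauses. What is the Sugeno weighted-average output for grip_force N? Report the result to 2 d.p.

R1 (z=12.0): ¬rigid=1−0.78=0.22, medium=0.58; AND[a·b] → w = 0.1276
R2 (z=51.0): rigid=0.78, light=0.12; AND[a·b] → w = 0.0936
R3 (z=56.4): ¬major=1−0.95=0.05, firm=0.64, light=0.12; AND[a·b] → w = 0.0038
Weighted average = (0.1276·12.0 + 0.0936·51.0 + 0.0038·56.4) / (0.1276 + 0.0936 + 0.0038)
  = 6.5214 / 0.2250 = 28.98

28.98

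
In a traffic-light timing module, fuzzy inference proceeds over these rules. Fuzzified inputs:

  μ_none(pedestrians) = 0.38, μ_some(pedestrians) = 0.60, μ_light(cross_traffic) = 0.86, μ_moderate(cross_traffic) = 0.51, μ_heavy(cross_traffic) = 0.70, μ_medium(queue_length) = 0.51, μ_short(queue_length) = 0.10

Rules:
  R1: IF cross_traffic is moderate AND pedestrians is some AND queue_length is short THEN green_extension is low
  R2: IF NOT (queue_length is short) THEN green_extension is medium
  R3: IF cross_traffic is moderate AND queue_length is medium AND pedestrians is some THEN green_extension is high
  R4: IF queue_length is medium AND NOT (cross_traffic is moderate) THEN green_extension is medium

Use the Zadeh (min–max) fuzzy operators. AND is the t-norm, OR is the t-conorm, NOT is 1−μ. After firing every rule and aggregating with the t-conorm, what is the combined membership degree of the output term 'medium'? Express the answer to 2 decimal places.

R1: moderate=0.51, some=0.60, short=0.10; AND[min(a, b)] → w = 0.10
R2: ¬short=1−0.10=0.90 → w = 0.90
R3: moderate=0.51, medium=0.51, some=0.60; AND[min(a, b)] → w = 0.51
R4: medium=0.51, ¬moderate=1−0.51=0.49; AND[min(a, b)] → w = 0.49
Rules with consequent 'medium': {R2, R4} → strengths 0.90, 0.49
Aggregate via t-conorm [max(a, b)]: 0.90

0.90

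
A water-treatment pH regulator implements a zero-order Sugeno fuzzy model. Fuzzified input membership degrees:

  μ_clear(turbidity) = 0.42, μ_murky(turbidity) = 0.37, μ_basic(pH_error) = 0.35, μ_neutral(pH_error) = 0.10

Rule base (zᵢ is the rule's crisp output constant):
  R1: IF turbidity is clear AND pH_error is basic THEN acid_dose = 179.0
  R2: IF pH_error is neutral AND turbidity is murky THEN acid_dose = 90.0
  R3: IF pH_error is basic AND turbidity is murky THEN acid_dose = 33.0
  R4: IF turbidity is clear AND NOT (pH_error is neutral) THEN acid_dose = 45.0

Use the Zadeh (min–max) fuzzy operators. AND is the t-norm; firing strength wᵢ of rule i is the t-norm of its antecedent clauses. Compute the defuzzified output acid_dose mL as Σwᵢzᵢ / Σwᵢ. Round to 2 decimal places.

R1 (z=179.0): clear=0.42, basic=0.35; AND[min(a, b)] → w = 0.35
R2 (z=90.0): neutral=0.10, murky=0.37; AND[min(a, b)] → w = 0.10
R3 (z=33.0): basic=0.35, murky=0.37; AND[min(a, b)] → w = 0.35
R4 (z=45.0): clear=0.42, ¬neutral=1−0.10=0.90; AND[min(a, b)] → w = 0.42
Weighted average = (0.35·179.0 + 0.10·90.0 + 0.35·33.0 + 0.42·45.0) / (0.35 + 0.10 + 0.35 + 0.42)
  = 102.1000 / 1.2200 = 83.69

83.69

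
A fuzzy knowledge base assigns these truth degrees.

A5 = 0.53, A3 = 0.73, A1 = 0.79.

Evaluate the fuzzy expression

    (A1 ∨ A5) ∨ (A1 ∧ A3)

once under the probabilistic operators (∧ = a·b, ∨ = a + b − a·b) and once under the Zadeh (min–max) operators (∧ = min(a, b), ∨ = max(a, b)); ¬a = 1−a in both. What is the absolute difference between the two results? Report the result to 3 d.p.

0.168

Under probabilistic:
  A1 ∨ A5 = a + b − a·b on (0.7900, 0.5300) = 0.9013
  A1 ∧ A3 = a·b on (0.7900, 0.7300) = 0.5767
  (A1 ∨ A5) ∨ (A1 ∧ A3) = a + b − a·b on (0.9013, 0.5767) = 0.9582
  → value = 0.9582
Under Zadeh (min–max):
  A1 ∨ A5 = max(a, b) on (0.79, 0.53) = 0.79
  A1 ∧ A3 = min(a, b) on (0.79, 0.73) = 0.73
  (A1 ∨ A5) ∨ (A1 ∧ A3) = max(a, b) on (0.79, 0.73) = 0.79
  → value = 0.7900
|0.9582 − 0.7900| = 0.168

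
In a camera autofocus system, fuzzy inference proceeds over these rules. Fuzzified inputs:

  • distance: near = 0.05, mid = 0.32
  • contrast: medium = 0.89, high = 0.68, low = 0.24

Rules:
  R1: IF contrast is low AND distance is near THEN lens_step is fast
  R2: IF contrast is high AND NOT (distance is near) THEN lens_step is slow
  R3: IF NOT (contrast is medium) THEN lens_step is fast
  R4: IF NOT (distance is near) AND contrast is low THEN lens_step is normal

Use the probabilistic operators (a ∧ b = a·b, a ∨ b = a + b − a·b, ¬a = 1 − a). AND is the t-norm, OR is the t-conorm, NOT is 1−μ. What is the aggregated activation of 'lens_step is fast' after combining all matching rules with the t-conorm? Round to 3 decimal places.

0.121

R1: low=0.24, near=0.05; AND[a·b] → w = 0.0120
R2: high=0.68, ¬near=1−0.05=0.95; AND[a·b] → w = 0.6460
R3: ¬medium=1−0.89=0.11 → w = 0.1100
R4: ¬near=1−0.05=0.95, low=0.24; AND[a·b] → w = 0.2280
Rules with consequent 'fast': {R1, R3} → strengths 0.0120, 0.1100
Aggregate via t-conorm [a + b − a·b]: 0.1207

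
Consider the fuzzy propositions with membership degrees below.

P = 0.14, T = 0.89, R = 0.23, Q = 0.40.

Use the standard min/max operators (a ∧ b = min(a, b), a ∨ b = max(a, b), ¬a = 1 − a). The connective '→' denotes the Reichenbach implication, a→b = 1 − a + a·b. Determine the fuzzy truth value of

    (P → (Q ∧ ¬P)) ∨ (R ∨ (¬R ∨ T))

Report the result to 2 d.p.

0.92

¬P = 1 − 0.14 = 0.86
Q ∧ ¬P = min(a, b) on (0.40, 0.86) = 0.40
P → (Q ∧ ¬P)  [Reichenbach: 1 − a + a·b] with a=0.14, b=0.40 → 0.92
¬R = 1 − 0.23 = 0.77
¬R ∨ T = max(a, b) on (0.77, 0.89) = 0.89
R ∨ (¬R ∨ T) = max(a, b) on (0.23, 0.89) = 0.89
(P → (Q ∧ ¬P)) ∨ (R ∨ (¬R ∨ T)) = max(a, b) on (0.92, 0.89) = 0.92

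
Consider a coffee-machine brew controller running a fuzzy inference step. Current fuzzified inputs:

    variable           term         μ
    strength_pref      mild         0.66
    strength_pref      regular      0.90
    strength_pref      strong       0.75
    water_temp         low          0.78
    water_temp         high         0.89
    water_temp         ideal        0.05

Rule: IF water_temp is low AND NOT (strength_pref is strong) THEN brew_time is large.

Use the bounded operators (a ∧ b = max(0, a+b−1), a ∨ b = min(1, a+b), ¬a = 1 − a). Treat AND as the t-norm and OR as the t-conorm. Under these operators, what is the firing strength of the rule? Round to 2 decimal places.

firing strength: low=0.78, ¬strong=1−0.75=0.25; AND[max(0, a+b−1)] → w = 0.03

0.03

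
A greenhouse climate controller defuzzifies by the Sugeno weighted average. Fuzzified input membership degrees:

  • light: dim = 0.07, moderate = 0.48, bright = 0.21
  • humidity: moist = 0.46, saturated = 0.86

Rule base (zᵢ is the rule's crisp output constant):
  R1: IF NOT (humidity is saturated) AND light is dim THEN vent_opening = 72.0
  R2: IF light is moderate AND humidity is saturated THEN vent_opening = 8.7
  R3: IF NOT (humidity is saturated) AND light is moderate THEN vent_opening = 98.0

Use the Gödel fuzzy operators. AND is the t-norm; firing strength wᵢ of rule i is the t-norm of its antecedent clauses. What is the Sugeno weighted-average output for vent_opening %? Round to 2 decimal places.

R1 (z=72.0): ¬saturated=1−0.86=0.14, dim=0.07; AND[min(a, b)] → w = 0.07
R2 (z=8.7): moderate=0.48, saturated=0.86; AND[min(a, b)] → w = 0.48
R3 (z=98.0): ¬saturated=1−0.86=0.14, moderate=0.48; AND[min(a, b)] → w = 0.14
Weighted average = (0.07·72.0 + 0.48·8.7 + 0.14·98.0) / (0.07 + 0.48 + 0.14)
  = 22.9360 / 0.6900 = 33.24

33.24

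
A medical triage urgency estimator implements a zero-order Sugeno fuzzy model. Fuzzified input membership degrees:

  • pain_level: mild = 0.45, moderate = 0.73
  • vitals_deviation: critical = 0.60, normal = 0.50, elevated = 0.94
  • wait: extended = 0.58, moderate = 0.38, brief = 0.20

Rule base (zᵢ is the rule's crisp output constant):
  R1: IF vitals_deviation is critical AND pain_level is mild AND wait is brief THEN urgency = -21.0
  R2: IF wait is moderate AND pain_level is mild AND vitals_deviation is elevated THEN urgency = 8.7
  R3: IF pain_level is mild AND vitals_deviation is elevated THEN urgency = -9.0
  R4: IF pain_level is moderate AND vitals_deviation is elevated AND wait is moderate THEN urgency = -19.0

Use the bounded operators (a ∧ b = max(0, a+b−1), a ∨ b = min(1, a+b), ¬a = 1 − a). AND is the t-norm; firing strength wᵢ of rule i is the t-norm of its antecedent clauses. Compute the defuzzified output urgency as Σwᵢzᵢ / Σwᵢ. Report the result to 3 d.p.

R1 (z=-21.0): critical=0.60, mild=0.45, brief=0.20; AND[max(0, a+b−1)] → w = 0.00
R2 (z=8.7): moderate=0.38, mild=0.45, elevated=0.94; AND[max(0, a+b−1)] → w = 0.00
R3 (z=-9.0): mild=0.45, elevated=0.94; AND[max(0, a+b−1)] → w = 0.39
R4 (z=-19.0): moderate=0.73, elevated=0.94, moderate=0.38; AND[max(0, a+b−1)] → w = 0.05
Weighted average = (0.00·-21.0 + 0.00·8.7 + 0.39·-9.0 + 0.05·-19.0) / (0.00 + 0.00 + 0.39 + 0.05)
  = -4.4600 / 0.4400 = -10.136

-10.136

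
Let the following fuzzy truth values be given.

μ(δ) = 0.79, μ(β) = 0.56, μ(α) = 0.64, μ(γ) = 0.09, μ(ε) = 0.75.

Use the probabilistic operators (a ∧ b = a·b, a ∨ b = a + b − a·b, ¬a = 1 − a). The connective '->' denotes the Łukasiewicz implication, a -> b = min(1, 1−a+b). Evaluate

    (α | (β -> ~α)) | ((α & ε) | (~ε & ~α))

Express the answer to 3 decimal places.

~α = 1 − 0.6400 = 0.3600
β -> ~α  [Łukasiewicz: min(1, 1−a+b)] with a=0.5600, b=0.3600 → 0.8000
α | (β -> ~α) = a + b − a·b on (0.6400, 0.8000) = 0.9280
α & ε = a·b on (0.6400, 0.7500) = 0.4800
~ε = 1 − 0.7500 = 0.2500
~α = 1 − 0.6400 = 0.3600
~ε & ~α = a·b on (0.2500, 0.3600) = 0.0900
(α & ε) | (~ε & ~α) = a + b − a·b on (0.4800, 0.0900) = 0.5268
(α | (β -> ~α)) | ((α & ε) | (~ε & ~α)) = a + b − a·b on (0.9280, 0.5268) = 0.9659

0.966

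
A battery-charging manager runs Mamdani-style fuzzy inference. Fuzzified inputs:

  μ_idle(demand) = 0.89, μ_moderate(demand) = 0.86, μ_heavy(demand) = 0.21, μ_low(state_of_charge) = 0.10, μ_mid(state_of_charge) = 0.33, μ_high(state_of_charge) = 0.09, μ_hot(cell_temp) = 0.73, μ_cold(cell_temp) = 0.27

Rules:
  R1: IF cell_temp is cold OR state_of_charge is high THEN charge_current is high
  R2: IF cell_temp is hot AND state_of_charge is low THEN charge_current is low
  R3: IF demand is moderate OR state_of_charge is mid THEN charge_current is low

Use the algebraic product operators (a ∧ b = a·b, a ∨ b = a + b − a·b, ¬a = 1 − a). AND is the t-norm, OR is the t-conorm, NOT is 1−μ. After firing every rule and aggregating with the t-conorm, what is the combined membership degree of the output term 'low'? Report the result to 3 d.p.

R1: cold=0.27, high=0.09; OR[a + b − a·b] → w = 0.3357
R2: hot=0.73, low=0.10; AND[a·b] → w = 0.0730
R3: moderate=0.86, mid=0.33; OR[a + b − a·b] → w = 0.9062
Rules with consequent 'low': {R2, R3} → strengths 0.0730, 0.9062
Aggregate via t-conorm [a + b − a·b]: 0.9130

0.913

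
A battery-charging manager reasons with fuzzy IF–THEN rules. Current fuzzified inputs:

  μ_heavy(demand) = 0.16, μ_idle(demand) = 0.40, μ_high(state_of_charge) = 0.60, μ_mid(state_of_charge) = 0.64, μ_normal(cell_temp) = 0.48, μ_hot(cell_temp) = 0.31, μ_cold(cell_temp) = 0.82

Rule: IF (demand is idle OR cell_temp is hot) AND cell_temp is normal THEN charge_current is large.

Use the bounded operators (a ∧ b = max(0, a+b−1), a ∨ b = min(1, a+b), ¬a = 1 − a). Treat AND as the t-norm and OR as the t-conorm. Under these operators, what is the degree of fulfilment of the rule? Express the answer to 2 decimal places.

firing strength: (idle=0.40 OR hot=0.31) = 0.71; AND[max(0, a+b−1)] with normal=0.48 → w = 0.19

0.19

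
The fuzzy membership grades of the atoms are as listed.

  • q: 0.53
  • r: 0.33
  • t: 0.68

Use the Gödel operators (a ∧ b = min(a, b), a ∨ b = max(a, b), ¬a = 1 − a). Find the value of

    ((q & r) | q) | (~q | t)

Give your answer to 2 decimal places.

0.68

q & r = min(a, b) on (0.53, 0.33) = 0.33
(q & r) | q = max(a, b) on (0.33, 0.53) = 0.53
~q = 1 − 0.53 = 0.47
~q | t = max(a, b) on (0.47, 0.68) = 0.68
((q & r) | q) | (~q | t) = max(a, b) on (0.53, 0.68) = 0.68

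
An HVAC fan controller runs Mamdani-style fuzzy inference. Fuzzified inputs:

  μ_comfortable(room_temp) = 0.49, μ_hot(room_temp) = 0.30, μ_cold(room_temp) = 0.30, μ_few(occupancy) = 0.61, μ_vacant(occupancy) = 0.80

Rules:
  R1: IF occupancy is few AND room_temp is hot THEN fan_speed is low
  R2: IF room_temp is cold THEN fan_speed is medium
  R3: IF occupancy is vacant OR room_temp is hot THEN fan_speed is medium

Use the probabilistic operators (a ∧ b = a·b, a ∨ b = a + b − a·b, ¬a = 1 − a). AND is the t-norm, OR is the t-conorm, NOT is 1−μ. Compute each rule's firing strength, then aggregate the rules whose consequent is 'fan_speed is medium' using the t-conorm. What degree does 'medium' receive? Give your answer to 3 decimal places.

0.902

R1: few=0.61, hot=0.30; AND[a·b] → w = 0.1830
R2: cold=0.30 → w = 0.3000
R3: vacant=0.80, hot=0.30; OR[a + b − a·b] → w = 0.8600
Rules with consequent 'medium': {R2, R3} → strengths 0.3000, 0.8600
Aggregate via t-conorm [a + b − a·b]: 0.9020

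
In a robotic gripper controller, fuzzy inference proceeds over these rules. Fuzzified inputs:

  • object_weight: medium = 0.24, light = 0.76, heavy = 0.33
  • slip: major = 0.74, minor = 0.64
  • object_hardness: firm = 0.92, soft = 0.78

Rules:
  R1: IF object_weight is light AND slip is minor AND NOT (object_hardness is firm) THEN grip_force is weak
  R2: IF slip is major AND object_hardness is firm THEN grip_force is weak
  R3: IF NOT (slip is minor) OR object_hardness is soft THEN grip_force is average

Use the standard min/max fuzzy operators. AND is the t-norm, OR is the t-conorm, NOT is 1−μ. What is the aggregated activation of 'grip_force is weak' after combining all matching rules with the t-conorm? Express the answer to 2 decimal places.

R1: light=0.76, minor=0.64, ¬firm=1−0.92=0.08; AND[min(a, b)] → w = 0.08
R2: major=0.74, firm=0.92; AND[min(a, b)] → w = 0.74
R3: ¬minor=1−0.64=0.36, soft=0.78; OR[max(a, b)] → w = 0.78
Rules with consequent 'weak': {R1, R2} → strengths 0.08, 0.74
Aggregate via t-conorm [max(a, b)]: 0.74

0.74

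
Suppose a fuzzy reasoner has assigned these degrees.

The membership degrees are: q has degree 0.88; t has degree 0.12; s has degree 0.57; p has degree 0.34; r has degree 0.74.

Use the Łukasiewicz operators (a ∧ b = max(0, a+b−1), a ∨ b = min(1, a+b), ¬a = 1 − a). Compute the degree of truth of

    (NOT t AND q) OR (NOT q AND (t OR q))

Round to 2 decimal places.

0.88

NOT t = 1 − 0.12 = 0.88
NOT t AND q = max(0, a+b−1) on (0.88, 0.88) = 0.76
NOT q = 1 − 0.88 = 0.12
t OR q = min(1, a+b) on (0.12, 0.88) = 1.00
NOT q AND (t OR q) = max(0, a+b−1) on (0.12, 1.00) = 0.12
(NOT t AND q) OR (NOT q AND (t OR q)) = min(1, a+b) on (0.76, 0.12) = 0.88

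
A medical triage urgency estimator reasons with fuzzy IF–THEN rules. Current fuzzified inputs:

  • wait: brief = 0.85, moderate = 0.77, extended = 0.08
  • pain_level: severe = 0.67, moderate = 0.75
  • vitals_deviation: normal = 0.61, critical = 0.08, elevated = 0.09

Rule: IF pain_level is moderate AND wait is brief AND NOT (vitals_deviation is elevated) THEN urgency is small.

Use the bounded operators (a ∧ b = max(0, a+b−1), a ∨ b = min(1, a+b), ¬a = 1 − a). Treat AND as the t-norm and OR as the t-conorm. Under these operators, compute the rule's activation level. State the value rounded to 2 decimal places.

firing strength: moderate=0.75, brief=0.85, ¬elevated=1−0.09=0.91; AND[max(0, a+b−1)] → w = 0.51

0.51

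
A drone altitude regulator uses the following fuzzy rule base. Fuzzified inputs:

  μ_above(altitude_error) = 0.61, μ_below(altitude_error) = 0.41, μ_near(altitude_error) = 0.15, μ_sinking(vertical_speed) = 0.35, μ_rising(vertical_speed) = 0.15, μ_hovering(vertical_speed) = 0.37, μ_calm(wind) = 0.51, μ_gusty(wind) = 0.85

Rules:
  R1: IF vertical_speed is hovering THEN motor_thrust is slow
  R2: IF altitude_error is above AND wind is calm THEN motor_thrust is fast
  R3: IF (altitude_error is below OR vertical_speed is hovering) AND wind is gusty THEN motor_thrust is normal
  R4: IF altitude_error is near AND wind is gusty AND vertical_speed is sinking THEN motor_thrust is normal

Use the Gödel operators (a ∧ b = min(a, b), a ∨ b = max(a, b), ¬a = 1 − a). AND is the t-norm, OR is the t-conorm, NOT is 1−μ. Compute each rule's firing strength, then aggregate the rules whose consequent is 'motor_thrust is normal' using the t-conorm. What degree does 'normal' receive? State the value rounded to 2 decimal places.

0.41

R1: hovering=0.37 → w = 0.37
R2: above=0.61, calm=0.51; AND[min(a, b)] → w = 0.51
R3: (below=0.41 OR hovering=0.37) = 0.41; AND[min(a, b)] with gusty=0.85 → w = 0.41
R4: near=0.15, gusty=0.85, sinking=0.35; AND[min(a, b)] → w = 0.15
Rules with consequent 'normal': {R3, R4} → strengths 0.41, 0.15
Aggregate via t-conorm [max(a, b)]: 0.41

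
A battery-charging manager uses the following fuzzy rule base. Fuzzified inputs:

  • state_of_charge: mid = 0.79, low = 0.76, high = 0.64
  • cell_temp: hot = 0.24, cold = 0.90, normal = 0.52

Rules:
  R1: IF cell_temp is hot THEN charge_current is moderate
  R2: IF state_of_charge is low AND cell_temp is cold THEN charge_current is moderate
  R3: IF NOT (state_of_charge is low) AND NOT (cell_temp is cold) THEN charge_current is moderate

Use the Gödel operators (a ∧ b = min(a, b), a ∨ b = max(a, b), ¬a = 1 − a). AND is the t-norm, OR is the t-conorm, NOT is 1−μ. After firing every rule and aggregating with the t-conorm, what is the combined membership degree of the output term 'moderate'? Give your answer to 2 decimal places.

0.76

R1: hot=0.24 → w = 0.24
R2: low=0.76, cold=0.90; AND[min(a, b)] → w = 0.76
R3: ¬low=1−0.76=0.24, ¬cold=1−0.90=0.10; AND[min(a, b)] → w = 0.10
Rules with consequent 'moderate': {R1, R2, R3} → strengths 0.24, 0.76, 0.10
Aggregate via t-conorm [max(a, b)]: 0.76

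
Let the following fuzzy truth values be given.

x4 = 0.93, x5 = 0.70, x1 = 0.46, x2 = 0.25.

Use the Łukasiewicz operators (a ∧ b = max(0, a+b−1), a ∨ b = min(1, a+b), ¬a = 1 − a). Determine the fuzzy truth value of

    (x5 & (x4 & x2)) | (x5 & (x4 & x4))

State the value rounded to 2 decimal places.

x4 & x2 = max(0, a+b−1) on (0.93, 0.25) = 0.18
x5 & (x4 & x2) = max(0, a+b−1) on (0.70, 0.18) = 0.00
x4 & x4 = max(0, a+b−1) on (0.93, 0.93) = 0.86
x5 & (x4 & x4) = max(0, a+b−1) on (0.70, 0.86) = 0.56
(x5 & (x4 & x2)) | (x5 & (x4 & x4)) = min(1, a+b) on (0.00, 0.56) = 0.56

0.56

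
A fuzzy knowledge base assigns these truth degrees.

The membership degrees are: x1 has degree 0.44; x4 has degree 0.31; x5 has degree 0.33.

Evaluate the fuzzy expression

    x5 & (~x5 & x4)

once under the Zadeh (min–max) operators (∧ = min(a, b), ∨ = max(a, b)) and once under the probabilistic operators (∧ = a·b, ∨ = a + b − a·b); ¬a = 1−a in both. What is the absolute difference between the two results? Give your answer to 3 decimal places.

Under Zadeh (min–max):
  ~x5 = 1 − 0.33 = 0.67
  ~x5 & x4 = min(a, b) on (0.67, 0.31) = 0.31
  x5 & (~x5 & x4) = min(a, b) on (0.33, 0.31) = 0.31
  → value = 0.3100
Under probabilistic:
  ~x5 = 1 − 0.3300 = 0.6700
  ~x5 & x4 = a·b on (0.6700, 0.3100) = 0.2077
  x5 & (~x5 & x4) = a·b on (0.3300, 0.2077) = 0.0685
  → value = 0.0685
|0.3100 − 0.0685| = 0.241

0.241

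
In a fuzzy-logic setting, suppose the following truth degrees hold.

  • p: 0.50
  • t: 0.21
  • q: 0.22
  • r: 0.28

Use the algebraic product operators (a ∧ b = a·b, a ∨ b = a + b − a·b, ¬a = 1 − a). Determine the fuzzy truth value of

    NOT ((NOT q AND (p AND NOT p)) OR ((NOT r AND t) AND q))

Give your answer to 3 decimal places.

NOT q = 1 − 0.2200 = 0.7800
NOT p = 1 − 0.5000 = 0.5000
p AND NOT p = a·b on (0.5000, 0.5000) = 0.2500
NOT q AND (p AND NOT p) = a·b on (0.7800, 0.2500) = 0.1950
NOT r = 1 − 0.2800 = 0.7200
NOT r AND t = a·b on (0.7200, 0.2100) = 0.1512
(NOT r AND t) AND q = a·b on (0.1512, 0.2200) = 0.0333
(NOT q AND (p AND NOT p)) OR ((NOT r AND t) AND q) = a + b − a·b on (0.1950, 0.0333) = 0.2218
NOT ((NOT q AND (p AND NOT p)) OR ((NOT r AND t) AND q)) = 1 − 0.2218 = 0.7782

0.778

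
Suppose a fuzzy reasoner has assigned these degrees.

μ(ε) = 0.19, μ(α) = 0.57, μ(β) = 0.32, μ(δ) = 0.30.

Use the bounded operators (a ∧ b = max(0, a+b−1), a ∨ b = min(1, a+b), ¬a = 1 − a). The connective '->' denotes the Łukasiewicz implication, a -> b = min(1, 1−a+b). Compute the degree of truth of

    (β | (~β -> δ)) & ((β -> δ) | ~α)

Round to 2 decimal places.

0.94

~β = 1 − 0.32 = 0.68
~β -> δ  [Łukasiewicz: min(1, 1−a+b)] with a=0.68, b=0.30 → 0.62
β | (~β -> δ) = min(1, a+b) on (0.32, 0.62) = 0.94
β -> δ  [Łukasiewicz: min(1, 1−a+b)] with a=0.32, b=0.30 → 0.98
~α = 1 − 0.57 = 0.43
(β -> δ) | ~α = min(1, a+b) on (0.98, 0.43) = 1.00
(β | (~β -> δ)) & ((β -> δ) | ~α) = max(0, a+b−1) on (0.94, 1.00) = 0.94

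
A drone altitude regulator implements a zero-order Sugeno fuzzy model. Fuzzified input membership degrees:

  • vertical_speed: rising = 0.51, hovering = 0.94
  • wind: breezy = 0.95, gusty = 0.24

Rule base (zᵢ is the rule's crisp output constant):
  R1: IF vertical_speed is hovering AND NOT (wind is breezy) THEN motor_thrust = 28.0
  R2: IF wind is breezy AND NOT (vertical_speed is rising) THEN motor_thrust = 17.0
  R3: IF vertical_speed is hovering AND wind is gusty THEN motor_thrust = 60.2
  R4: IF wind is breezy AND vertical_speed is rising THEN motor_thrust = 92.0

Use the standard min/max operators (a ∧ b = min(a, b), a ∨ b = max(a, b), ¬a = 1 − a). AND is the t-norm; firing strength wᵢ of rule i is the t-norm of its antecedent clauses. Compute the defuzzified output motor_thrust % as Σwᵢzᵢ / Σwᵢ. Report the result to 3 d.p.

55.115

R1 (z=28.0): hovering=0.94, ¬breezy=1−0.95=0.05; AND[min(a, b)] → w = 0.05
R2 (z=17.0): breezy=0.95, ¬rising=1−0.51=0.49; AND[min(a, b)] → w = 0.49
R3 (z=60.2): hovering=0.94, gusty=0.24; AND[min(a, b)] → w = 0.24
R4 (z=92.0): breezy=0.95, rising=0.51; AND[min(a, b)] → w = 0.51
Weighted average = (0.05·28.0 + 0.49·17.0 + 0.24·60.2 + 0.51·92.0) / (0.05 + 0.49 + 0.24 + 0.51)
  = 71.0980 / 1.2900 = 55.115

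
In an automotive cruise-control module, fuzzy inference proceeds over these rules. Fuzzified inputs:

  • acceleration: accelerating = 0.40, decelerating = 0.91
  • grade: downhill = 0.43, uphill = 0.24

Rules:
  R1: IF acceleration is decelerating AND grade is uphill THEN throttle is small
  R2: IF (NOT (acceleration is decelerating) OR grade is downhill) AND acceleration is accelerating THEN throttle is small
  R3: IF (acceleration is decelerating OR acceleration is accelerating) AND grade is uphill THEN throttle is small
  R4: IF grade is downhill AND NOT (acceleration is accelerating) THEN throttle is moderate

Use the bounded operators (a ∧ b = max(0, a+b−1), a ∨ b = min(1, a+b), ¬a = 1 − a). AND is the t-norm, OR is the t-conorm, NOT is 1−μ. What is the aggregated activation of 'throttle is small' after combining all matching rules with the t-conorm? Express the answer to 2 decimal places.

R1: decelerating=0.91, uphill=0.24; AND[max(0, a+b−1)] → w = 0.15
R2: (¬decelerating=1−0.91=0.09 OR downhill=0.43) = 0.52; AND[max(0, a+b−1)] with accelerating=0.40 → w = 0.00
R3: (decelerating=0.91 OR accelerating=0.40) = 1.00; AND[max(0, a+b−1)] with uphill=0.24 → w = 0.24
R4: downhill=0.43, ¬accelerating=1−0.40=0.60; AND[max(0, a+b−1)] → w = 0.03
Rules with consequent 'small': {R1, R2, R3} → strengths 0.15, 0.00, 0.24
Aggregate via t-conorm [min(1, a+b)]: 0.39

0.39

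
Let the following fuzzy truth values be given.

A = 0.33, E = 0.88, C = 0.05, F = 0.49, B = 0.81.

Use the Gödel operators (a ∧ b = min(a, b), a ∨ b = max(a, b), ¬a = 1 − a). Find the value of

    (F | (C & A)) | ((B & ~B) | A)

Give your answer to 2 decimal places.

C & A = min(a, b) on (0.05, 0.33) = 0.05
F | (C & A) = max(a, b) on (0.49, 0.05) = 0.49
~B = 1 − 0.81 = 0.19
B & ~B = min(a, b) on (0.81, 0.19) = 0.19
(B & ~B) | A = max(a, b) on (0.19, 0.33) = 0.33
(F | (C & A)) | ((B & ~B) | A) = max(a, b) on (0.49, 0.33) = 0.49

0.49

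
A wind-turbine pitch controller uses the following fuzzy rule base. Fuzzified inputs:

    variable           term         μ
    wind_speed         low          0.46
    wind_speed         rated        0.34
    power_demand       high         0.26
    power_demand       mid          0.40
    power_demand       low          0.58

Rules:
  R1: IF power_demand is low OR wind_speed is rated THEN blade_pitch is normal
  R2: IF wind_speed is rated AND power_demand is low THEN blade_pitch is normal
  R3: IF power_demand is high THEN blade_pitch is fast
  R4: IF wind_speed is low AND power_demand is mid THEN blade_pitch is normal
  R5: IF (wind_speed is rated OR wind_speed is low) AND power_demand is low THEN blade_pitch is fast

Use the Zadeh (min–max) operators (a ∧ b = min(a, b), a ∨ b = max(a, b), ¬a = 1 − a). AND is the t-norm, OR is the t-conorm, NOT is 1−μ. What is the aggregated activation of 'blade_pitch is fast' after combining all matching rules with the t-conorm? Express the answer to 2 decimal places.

R1: low=0.58, rated=0.34; OR[max(a, b)] → w = 0.58
R2: rated=0.34, low=0.58; AND[min(a, b)] → w = 0.34
R3: high=0.26 → w = 0.26
R4: low=0.46, mid=0.40; AND[min(a, b)] → w = 0.40
R5: (rated=0.34 OR low=0.46) = 0.46; AND[min(a, b)] with low=0.58 → w = 0.46
Rules with consequent 'fast': {R3, R5} → strengths 0.26, 0.46
Aggregate via t-conorm [max(a, b)]: 0.46

0.46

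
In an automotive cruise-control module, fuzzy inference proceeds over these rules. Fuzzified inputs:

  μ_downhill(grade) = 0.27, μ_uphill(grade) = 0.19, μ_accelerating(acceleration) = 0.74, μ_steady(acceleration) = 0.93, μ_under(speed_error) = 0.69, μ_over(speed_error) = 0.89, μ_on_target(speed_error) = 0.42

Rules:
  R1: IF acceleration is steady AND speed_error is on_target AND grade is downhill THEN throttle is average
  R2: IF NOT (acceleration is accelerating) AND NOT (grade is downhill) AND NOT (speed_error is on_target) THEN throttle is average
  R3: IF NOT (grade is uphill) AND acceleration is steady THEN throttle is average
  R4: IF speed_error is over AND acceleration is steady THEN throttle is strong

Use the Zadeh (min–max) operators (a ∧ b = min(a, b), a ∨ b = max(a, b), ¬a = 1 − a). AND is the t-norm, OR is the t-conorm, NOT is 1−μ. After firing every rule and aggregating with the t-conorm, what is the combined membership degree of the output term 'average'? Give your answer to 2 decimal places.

R1: steady=0.93, on_target=0.42, downhill=0.27; AND[min(a, b)] → w = 0.27
R2: ¬accelerating=1−0.74=0.26, ¬downhill=1−0.27=0.73, ¬on_target=1−0.42=0.58; AND[min(a, b)] → w = 0.26
R3: ¬uphill=1−0.19=0.81, steady=0.93; AND[min(a, b)] → w = 0.81
R4: over=0.89, steady=0.93; AND[min(a, b)] → w = 0.89
Rules with consequent 'average': {R1, R2, R3} → strengths 0.27, 0.26, 0.81
Aggregate via t-conorm [max(a, b)]: 0.81

0.81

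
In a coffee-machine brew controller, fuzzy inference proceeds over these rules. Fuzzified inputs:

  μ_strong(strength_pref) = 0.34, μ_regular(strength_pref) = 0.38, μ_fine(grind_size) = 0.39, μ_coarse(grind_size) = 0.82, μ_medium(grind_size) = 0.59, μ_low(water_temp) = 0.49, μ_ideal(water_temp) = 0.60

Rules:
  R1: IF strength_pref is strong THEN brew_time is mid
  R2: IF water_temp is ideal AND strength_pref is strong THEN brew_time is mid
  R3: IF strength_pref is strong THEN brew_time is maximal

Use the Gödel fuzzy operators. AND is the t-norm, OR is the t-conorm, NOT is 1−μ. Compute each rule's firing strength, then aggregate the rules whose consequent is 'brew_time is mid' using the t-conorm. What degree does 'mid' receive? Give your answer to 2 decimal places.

0.34

R1: strong=0.34 → w = 0.34
R2: ideal=0.60, strong=0.34; AND[min(a, b)] → w = 0.34
R3: strong=0.34 → w = 0.34
Rules with consequent 'mid': {R1, R2} → strengths 0.34, 0.34
Aggregate via t-conorm [max(a, b)]: 0.34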